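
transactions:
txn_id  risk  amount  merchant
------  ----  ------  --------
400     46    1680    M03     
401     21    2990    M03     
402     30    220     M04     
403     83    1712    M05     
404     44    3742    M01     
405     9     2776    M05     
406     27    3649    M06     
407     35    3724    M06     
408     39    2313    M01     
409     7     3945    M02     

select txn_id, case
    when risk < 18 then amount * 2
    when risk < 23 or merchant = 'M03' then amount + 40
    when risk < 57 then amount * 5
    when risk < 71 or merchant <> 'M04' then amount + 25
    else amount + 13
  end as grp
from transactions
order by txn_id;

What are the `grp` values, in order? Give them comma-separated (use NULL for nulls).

1720, 3030, 1100, 1737, 18710, 5552, 18245, 18620, 11565, 7890

txn_id=400: risk < 23 or merchant = 'M03' → 1720
txn_id=401: risk < 23 or merchant = 'M03' → 3030
txn_id=402: risk < 57 → 1100
txn_id=403: risk < 71 or merchant <> 'M04' → 1737
txn_id=404: risk < 57 → 18710
txn_id=405: risk < 18 → 5552
txn_id=406: risk < 57 → 18245
txn_id=407: risk < 57 → 18620
txn_id=408: risk < 57 → 11565
txn_id=409: risk < 18 → 7890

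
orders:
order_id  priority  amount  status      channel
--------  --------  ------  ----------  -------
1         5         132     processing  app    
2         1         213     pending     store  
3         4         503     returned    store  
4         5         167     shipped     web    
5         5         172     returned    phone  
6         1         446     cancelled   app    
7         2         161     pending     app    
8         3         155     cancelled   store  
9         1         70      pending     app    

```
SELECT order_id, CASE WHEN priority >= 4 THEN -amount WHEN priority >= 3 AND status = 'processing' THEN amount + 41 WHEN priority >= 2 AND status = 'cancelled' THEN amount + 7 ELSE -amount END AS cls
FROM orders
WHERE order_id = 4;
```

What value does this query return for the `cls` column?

order_id = 4: priority=5, amount=167, status=shipped, channel=web.
priority >= 4 → true → -167

-167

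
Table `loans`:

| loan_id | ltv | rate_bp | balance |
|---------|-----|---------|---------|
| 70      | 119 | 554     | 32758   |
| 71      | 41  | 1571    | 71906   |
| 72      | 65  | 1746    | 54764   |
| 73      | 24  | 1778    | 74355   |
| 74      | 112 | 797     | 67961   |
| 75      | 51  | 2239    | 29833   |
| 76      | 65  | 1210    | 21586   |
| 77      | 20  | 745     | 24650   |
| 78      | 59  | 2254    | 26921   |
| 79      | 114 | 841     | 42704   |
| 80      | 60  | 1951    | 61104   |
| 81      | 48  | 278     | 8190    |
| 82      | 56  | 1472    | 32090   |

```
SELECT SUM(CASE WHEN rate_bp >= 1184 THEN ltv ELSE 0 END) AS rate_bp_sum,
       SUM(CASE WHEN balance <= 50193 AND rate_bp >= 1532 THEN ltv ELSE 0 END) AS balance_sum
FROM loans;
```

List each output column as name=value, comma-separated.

rate_bp_sum=421, balance_sum=110

[rate_bp_sum: rate_bp >= 1184]
loan_id=70: ✗
loan_id=71: ✓ → 41
loan_id=72: ✓ → 65
loan_id=73: ✓ → 24
loan_id=74: ✗
loan_id=75: ✓ → 51
loan_id=76: ✓ → 65
loan_id=77: ✗
loan_id=78: ✓ → 59
loan_id=79: ✗
loan_id=80: ✓ → 60
loan_id=81: ✗
loan_id=82: ✓ → 56
rate_bp_sum = 41 + 65 + 24 + 51 + 65 + 59 + 60 + 56 = 421
—
[balance_sum: balance <= 50193 AND rate_bp >= 1532]
loan_id=70: ✗
loan_id=71: ✗
loan_id=72: ✗
loan_id=73: ✗
loan_id=74: ✗
loan_id=75: ✓ → 51
loan_id=76: ✗
loan_id=77: ✗
loan_id=78: ✓ → 59
loan_id=79: ✗
loan_id=80: ✗
loan_id=81: ✗
loan_id=82: ✗
balance_sum = 51 + 59 = 110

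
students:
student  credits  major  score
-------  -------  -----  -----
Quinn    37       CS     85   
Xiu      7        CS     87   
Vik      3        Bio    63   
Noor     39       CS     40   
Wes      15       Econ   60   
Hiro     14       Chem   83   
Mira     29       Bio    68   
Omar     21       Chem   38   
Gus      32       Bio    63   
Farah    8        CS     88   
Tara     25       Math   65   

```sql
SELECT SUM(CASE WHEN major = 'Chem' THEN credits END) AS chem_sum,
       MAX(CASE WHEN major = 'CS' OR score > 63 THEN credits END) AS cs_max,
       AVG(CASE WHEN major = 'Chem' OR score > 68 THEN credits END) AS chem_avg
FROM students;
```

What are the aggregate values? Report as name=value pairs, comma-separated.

chem_sum=35, cs_max=39, chem_avg=17.4

[chem_sum: major = 'Chem']
student=Quinn: ✗
student=Xiu: ✗
student=Vik: ✗
student=Noor: ✗
student=Wes: ✗
student=Hiro: ✓ → 14
student=Mira: ✗
student=Omar: ✓ → 21
student=Gus: ✗
student=Farah: ✗
student=Tara: ✗
chem_sum = 14 + 21 = 35
—
[cs_max: major = 'CS' OR score > 63]
student=Quinn: ✓ → 37
student=Xiu: ✓ → 7
student=Vik: ✗
student=Noor: ✓ → 39
student=Wes: ✗
student=Hiro: ✓ → 14
student=Mira: ✓ → 29
student=Omar: ✗
student=Gus: ✗
student=Farah: ✓ → 8
student=Tara: ✓ → 25
cs_max = MAX(37, 7, 39, 14, 29, 8, 25) = 39
—
[chem_avg: major = 'Chem' OR score > 68]
student=Quinn: ✓ → 37
student=Xiu: ✓ → 7
student=Vik: ✗
student=Noor: ✗
student=Wes: ✗
student=Hiro: ✓ → 14
student=Mira: ✗
student=Omar: ✓ → 21
student=Gus: ✗
student=Farah: ✓ → 8
student=Tara: ✗
chem_avg = (37 + 7 + 14 + 21 + 8) / 5 = 17.4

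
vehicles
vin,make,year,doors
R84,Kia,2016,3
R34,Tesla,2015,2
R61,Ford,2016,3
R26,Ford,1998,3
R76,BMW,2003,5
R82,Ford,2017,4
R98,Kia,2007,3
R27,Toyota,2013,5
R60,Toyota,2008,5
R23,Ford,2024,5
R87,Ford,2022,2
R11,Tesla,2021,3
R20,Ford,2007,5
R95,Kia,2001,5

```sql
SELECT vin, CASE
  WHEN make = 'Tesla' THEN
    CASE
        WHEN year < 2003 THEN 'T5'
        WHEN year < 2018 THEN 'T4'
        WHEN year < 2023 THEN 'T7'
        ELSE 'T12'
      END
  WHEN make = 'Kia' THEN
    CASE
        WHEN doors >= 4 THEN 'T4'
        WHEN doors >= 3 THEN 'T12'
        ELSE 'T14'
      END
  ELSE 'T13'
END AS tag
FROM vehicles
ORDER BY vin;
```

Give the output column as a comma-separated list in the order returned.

T7, T13, T13, T13, T13, T4, T13, T13, T13, T13, T12, T13, T4, T12

vin=R11: make='Tesla' → inner[year < 2023] → T7
vin=R20: make='Ford' → outer ELSE → T13
vin=R23: make='Ford' → outer ELSE → T13
vin=R26: make='Ford' → outer ELSE → T13
vin=R27: make='Toyota' → outer ELSE → T13
vin=R34: make='Tesla' → inner[year < 2018] → T4
vin=R60: make='Toyota' → outer ELSE → T13
vin=R61: make='Ford' → outer ELSE → T13
vin=R76: make='BMW' → outer ELSE → T13
vin=R82: make='Ford' → outer ELSE → T13
vin=R84: make='Kia' → inner[doors >= 3] → T12
vin=R87: make='Ford' → outer ELSE → T13
vin=R95: make='Kia' → inner[doors >= 4] → T4
vin=R98: make='Kia' → inner[doors >= 3] → T12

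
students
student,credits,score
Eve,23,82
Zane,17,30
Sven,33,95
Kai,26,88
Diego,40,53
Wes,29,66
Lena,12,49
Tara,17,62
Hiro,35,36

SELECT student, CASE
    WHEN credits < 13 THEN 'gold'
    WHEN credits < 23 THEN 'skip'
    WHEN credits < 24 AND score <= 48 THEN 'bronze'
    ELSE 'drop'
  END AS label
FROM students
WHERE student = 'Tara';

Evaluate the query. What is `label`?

student = Tara: credits=17, score=62.
credits < 13 → false
credits < 23 → true → skip

skip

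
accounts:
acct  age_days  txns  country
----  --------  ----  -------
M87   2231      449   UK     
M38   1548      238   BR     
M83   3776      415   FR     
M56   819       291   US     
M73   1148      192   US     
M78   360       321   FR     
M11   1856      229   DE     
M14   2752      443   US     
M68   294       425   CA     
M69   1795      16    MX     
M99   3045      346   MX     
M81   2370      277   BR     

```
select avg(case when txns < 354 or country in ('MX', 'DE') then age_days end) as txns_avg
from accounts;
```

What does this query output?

1617.625

acct=M87: ✗
acct=M38: ✓ → 1548
acct=M83: ✗
acct=M56: ✓ → 819
acct=M73: ✓ → 1148
acct=M78: ✓ → 360
acct=M11: ✓ → 1856
acct=M14: ✗
acct=M68: ✗
acct=M69: ✓ → 1795
acct=M99: ✓ → 3045
acct=M81: ✓ → 2370
txns_avg = (1548 + 819 + 1148 + 360 + 1856 + 1795 + 3045 + 2370) / 8 = 1617.625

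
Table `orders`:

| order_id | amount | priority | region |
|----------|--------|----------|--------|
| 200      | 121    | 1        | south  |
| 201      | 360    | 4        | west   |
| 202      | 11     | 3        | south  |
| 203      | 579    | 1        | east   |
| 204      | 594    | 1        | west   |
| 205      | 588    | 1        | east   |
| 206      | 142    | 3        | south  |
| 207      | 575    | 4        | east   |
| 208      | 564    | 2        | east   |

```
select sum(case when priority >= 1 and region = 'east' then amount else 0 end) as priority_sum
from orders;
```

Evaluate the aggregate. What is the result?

2306

order_id=200: ✗
order_id=201: ✗
order_id=202: ✗
order_id=203: ✓ → 579
order_id=204: ✗
order_id=205: ✓ → 588
order_id=206: ✗
order_id=207: ✓ → 575
order_id=208: ✓ → 564
priority_sum = 579 + 588 + 575 + 564 = 2306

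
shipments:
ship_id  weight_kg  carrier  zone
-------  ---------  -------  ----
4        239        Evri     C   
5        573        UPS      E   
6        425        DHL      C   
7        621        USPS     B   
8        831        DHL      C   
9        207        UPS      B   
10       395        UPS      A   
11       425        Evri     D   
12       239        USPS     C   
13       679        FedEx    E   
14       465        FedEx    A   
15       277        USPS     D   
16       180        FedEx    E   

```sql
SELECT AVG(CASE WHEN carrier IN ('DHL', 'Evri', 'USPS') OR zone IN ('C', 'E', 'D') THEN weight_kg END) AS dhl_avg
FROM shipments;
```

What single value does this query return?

ship_id=4: ✓ → 239
ship_id=5: ✓ → 573
ship_id=6: ✓ → 425
ship_id=7: ✓ → 621
ship_id=8: ✓ → 831
ship_id=9: ✗
ship_id=10: ✗
ship_id=11: ✓ → 425
ship_id=12: ✓ → 239
ship_id=13: ✓ → 679
ship_id=14: ✗
ship_id=15: ✓ → 277
ship_id=16: ✓ → 180
dhl_avg = (239 + 573 + 425 + 621 + 831 + 425 + 239 + 679 + 277 + 180) / 10 = 448.9

448.9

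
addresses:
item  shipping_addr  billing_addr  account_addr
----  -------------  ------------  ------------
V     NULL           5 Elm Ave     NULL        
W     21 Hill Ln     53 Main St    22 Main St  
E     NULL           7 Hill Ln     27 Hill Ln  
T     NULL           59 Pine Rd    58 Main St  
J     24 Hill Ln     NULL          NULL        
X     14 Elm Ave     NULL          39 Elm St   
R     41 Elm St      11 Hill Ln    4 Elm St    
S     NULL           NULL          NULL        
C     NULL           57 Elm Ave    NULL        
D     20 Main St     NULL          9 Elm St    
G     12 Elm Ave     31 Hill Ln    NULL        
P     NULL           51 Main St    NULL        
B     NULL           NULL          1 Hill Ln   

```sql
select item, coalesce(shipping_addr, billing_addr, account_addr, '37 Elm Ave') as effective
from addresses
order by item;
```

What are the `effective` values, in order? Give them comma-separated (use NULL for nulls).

1 Hill Ln, 57 Elm Ave, 20 Main St, 7 Hill Ln, 12 Elm Ave, 24 Hill Ln, 51 Main St, 41 Elm St, 37 Elm Ave, 59 Pine Rd, 5 Elm Ave, 21 Hill Ln, 14 Elm Ave

item=B: shipping_addr=NULL, billing_addr=NULL, account_addr=1 Hill Ln → 1 Hill Ln
item=C: shipping_addr=NULL, billing_addr=57 Elm Ave → 57 Elm Ave
item=D: shipping_addr=20 Main St → 20 Main St
item=E: shipping_addr=NULL, billing_addr=7 Hill Ln → 7 Hill Ln
item=G: shipping_addr=12 Elm Ave → 12 Elm Ave
item=J: shipping_addr=24 Hill Ln → 24 Hill Ln
item=P: shipping_addr=NULL, billing_addr=51 Main St → 51 Main St
item=R: shipping_addr=41 Elm St → 41 Elm St
item=S: shipping_addr=NULL, billing_addr=NULL, account_addr=NULL, → literal 37 Elm Ave → 37 Elm Ave
item=T: shipping_addr=NULL, billing_addr=59 Pine Rd → 59 Pine Rd
item=V: shipping_addr=NULL, billing_addr=5 Elm Ave → 5 Elm Ave
item=W: shipping_addr=21 Hill Ln → 21 Hill Ln
item=X: shipping_addr=14 Elm Ave → 14 Elm Ave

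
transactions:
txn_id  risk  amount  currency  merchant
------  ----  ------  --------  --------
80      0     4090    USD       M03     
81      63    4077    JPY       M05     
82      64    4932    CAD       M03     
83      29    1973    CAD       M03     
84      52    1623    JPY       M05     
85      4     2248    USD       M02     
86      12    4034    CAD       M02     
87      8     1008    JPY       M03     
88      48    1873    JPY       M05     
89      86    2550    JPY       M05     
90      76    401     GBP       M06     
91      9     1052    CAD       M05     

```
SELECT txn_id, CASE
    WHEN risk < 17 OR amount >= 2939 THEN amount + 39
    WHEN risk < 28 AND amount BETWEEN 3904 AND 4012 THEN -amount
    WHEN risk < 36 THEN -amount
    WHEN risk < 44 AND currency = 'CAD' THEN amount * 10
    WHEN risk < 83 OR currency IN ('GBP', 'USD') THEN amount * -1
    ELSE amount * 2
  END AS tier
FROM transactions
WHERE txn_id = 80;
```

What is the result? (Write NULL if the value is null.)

4129

txn_id = 80: risk=0, amount=4090, currency=USD, merchant=M03.
risk < 17 OR amount >= 2939 → true → 4129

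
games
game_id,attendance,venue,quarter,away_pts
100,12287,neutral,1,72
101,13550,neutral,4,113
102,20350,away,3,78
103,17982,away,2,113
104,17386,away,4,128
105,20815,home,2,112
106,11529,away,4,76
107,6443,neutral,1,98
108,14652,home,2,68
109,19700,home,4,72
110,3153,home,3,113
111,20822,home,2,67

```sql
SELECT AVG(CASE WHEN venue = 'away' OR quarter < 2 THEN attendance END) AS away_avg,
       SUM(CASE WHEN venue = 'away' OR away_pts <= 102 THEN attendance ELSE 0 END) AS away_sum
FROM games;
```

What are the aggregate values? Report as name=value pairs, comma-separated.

away_avg=14329.5, away_sum=141151

[away_avg: venue = 'away' OR quarter < 2]
game_id=100: ✓ → 12287
game_id=101: ✗
game_id=102: ✓ → 20350
game_id=103: ✓ → 17982
game_id=104: ✓ → 17386
game_id=105: ✗
game_id=106: ✓ → 11529
game_id=107: ✓ → 6443
game_id=108: ✗
game_id=109: ✗
game_id=110: ✗
game_id=111: ✗
away_avg = (12287 + 20350 + 17982 + 17386 + 11529 + 6443) / 6 = 14329.5
—
[away_sum: venue = 'away' OR away_pts <= 102]
game_id=100: ✓ → 12287
game_id=101: ✗
game_id=102: ✓ → 20350
game_id=103: ✓ → 17982
game_id=104: ✓ → 17386
game_id=105: ✗
game_id=106: ✓ → 11529
game_id=107: ✓ → 6443
game_id=108: ✓ → 14652
game_id=109: ✓ → 19700
game_id=110: ✗
game_id=111: ✓ → 20822
away_sum = 12287 + 20350 + 17982 + 17386 + 11529 + 6443 + 14652 + 19700 + 20822 = 141151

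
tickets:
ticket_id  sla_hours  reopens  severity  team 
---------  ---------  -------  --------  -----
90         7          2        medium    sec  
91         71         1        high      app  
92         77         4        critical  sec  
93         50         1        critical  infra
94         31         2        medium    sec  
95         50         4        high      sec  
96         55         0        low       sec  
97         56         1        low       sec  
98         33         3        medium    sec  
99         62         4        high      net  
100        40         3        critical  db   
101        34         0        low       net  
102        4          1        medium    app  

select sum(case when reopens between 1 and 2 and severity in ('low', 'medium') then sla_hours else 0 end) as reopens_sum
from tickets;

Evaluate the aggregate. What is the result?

98

ticket_id=90: ✓ → 7
ticket_id=91: ✗
ticket_id=92: ✗
ticket_id=93: ✗
ticket_id=94: ✓ → 31
ticket_id=95: ✗
ticket_id=96: ✗
ticket_id=97: ✓ → 56
ticket_id=98: ✗
ticket_id=99: ✗
ticket_id=100: ✗
ticket_id=101: ✗
ticket_id=102: ✓ → 4
reopens_sum = 7 + 31 + 56 + 4 = 98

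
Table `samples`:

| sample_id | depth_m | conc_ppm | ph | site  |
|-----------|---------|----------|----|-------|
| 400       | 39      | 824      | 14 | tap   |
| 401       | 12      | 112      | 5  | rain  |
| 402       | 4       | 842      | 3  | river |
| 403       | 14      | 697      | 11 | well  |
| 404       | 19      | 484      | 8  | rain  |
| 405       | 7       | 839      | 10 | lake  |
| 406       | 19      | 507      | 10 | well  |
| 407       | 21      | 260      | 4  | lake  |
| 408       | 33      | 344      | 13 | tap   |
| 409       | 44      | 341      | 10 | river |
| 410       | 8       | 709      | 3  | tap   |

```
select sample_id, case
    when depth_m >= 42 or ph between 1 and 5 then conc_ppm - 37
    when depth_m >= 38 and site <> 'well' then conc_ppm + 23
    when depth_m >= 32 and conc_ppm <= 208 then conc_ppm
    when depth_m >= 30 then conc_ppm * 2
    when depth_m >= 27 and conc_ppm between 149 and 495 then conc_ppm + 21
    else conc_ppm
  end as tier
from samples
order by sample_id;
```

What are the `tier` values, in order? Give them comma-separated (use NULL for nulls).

sample_id=400: depth_m >= 38 and site <> 'well' → 847
sample_id=401: depth_m >= 42 or ph between 1 and 5 → 75
sample_id=402: depth_m >= 42 or ph between 1 and 5 → 805
sample_id=403: ELSE → 697
sample_id=404: ELSE → 484
sample_id=405: ELSE → 839
sample_id=406: ELSE → 507
sample_id=407: depth_m >= 42 or ph between 1 and 5 → 223
sample_id=408: depth_m >= 30 → 688
sample_id=409: depth_m >= 42 or ph between 1 and 5 → 304
sample_id=410: depth_m >= 42 or ph between 1 and 5 → 672

847, 75, 805, 697, 484, 839, 507, 223, 688, 304, 672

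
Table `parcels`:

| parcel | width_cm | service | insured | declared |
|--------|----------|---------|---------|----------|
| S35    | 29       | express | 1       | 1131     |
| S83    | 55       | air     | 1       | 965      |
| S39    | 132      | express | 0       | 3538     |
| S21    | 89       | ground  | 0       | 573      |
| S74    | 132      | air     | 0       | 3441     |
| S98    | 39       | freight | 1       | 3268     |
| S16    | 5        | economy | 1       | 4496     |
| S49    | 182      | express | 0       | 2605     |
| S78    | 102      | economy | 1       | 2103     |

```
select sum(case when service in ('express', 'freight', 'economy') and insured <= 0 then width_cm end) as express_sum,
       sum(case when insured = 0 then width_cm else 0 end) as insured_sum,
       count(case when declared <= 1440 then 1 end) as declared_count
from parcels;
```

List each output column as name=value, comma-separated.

express_sum=314, insured_sum=535, declared_count=3

[express_sum: service in ('express', 'freight', 'economy') and insured <= 0]
parcel=S35: ✗
parcel=S83: ✗
parcel=S39: ✓ → 132
parcel=S21: ✗
parcel=S74: ✗
parcel=S98: ✗
parcel=S16: ✗
parcel=S49: ✓ → 182
parcel=S78: ✗
express_sum = 132 + 182 = 314
—
[insured_sum: insured = 0]
parcel=S35: ✗
parcel=S83: ✗
parcel=S39: ✓ → 132
parcel=S21: ✓ → 89
parcel=S74: ✓ → 132
parcel=S98: ✗
parcel=S16: ✗
parcel=S49: ✓ → 182
parcel=S78: ✗
insured_sum = 132 + 89 + 132 + 182 = 535
—
[declared_count: declared <= 1440]
parcel=S35: ✓ → 1
parcel=S83: ✓ → 1
parcel=S39: ✗
parcel=S21: ✓ → 1
parcel=S74: ✗
parcel=S98: ✗
parcel=S16: ✗
parcel=S49: ✗
parcel=S78: ✗
declared_count = COUNT(1, 1, 1) = 3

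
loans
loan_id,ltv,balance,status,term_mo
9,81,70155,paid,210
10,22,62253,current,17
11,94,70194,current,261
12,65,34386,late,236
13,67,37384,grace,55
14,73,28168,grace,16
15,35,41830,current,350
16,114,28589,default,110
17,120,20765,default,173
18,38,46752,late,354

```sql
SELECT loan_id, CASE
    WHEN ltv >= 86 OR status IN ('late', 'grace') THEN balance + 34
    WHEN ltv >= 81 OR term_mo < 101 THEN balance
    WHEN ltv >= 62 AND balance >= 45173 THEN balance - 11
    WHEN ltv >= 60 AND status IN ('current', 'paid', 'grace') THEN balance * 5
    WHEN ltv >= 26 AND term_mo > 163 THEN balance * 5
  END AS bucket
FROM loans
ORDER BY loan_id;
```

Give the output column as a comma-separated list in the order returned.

70155, 62253, 70228, 34420, 37418, 28202, 209150, 28623, 20799, 46786

loan_id=9: ltv >= 81 OR term_mo < 101 → 70155
loan_id=10: ltv >= 81 OR term_mo < 101 → 62253
loan_id=11: ltv >= 86 OR status IN ('late', 'grace') → 70228
loan_id=12: ltv >= 86 OR status IN ('late', 'grace') → 34420
loan_id=13: ltv >= 86 OR status IN ('late', 'grace') → 37418
loan_id=14: ltv >= 86 OR status IN ('late', 'grace') → 28202
loan_id=15: ltv >= 26 AND term_mo > 163 → 209150
loan_id=16: ltv >= 86 OR status IN ('late', 'grace') → 28623
loan_id=17: ltv >= 86 OR status IN ('late', 'grace') → 20799
loan_id=18: ltv >= 86 OR status IN ('late', 'grace') → 46786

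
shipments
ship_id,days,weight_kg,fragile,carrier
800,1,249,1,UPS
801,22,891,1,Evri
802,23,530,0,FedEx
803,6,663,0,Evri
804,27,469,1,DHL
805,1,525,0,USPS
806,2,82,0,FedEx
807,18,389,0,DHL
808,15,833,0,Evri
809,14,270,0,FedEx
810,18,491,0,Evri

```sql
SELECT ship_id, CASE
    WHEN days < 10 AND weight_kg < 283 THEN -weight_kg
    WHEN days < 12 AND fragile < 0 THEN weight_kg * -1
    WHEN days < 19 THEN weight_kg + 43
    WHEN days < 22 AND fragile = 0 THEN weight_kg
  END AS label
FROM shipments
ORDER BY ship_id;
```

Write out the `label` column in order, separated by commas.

-249, NULL, NULL, 706, NULL, 568, -82, 432, 876, 313, 534

ship_id=800: days < 10 AND weight_kg < 283 → -249
ship_id=801: (no match → NULL) → NULL
ship_id=802: (no match → NULL) → NULL
ship_id=803: days < 19 → 706
ship_id=804: (no match → NULL) → NULL
ship_id=805: days < 19 → 568
ship_id=806: days < 10 AND weight_kg < 283 → -82
ship_id=807: days < 19 → 432
ship_id=808: days < 19 → 876
ship_id=809: days < 19 → 313
ship_id=810: days < 19 → 534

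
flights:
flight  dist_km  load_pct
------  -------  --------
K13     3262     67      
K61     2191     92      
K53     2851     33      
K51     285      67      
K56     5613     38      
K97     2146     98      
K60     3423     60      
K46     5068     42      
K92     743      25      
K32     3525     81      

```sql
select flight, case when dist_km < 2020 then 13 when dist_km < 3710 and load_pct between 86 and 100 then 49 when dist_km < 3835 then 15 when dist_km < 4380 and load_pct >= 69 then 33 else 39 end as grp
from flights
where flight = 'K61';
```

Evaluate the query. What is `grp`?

49

flight = K61: dist_km=2191, load_pct=92.
dist_km < 2020 → false
dist_km < 3710 and load_pct between 86 and 100 → true → 49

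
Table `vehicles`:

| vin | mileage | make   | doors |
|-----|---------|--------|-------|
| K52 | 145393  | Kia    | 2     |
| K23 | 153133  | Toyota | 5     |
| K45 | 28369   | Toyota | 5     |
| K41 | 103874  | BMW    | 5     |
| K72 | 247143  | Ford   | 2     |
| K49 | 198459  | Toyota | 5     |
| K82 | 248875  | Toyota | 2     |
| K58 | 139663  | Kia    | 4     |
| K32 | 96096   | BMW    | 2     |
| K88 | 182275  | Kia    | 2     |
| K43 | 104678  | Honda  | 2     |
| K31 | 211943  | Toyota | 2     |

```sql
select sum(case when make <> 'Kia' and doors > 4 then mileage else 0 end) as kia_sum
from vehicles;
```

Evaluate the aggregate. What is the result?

483835

vin=K52: ✗
vin=K23: ✓ → 153133
vin=K45: ✓ → 28369
vin=K41: ✓ → 103874
vin=K72: ✗
vin=K49: ✓ → 198459
vin=K82: ✗
vin=K58: ✗
vin=K32: ✗
vin=K88: ✗
vin=K43: ✗
vin=K31: ✗
kia_sum = 153133 + 28369 + 103874 + 198459 = 483835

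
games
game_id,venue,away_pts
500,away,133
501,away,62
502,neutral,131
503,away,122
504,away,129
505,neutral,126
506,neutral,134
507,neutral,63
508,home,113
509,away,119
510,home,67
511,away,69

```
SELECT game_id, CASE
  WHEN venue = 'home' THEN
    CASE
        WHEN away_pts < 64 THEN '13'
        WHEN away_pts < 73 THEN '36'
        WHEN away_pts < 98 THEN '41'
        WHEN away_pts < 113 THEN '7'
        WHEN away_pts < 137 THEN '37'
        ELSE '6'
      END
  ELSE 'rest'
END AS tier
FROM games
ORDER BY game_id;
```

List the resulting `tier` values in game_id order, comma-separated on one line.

game_id=500: venue='away' → outer ELSE → rest
game_id=501: venue='away' → outer ELSE → rest
game_id=502: venue='neutral' → outer ELSE → rest
game_id=503: venue='away' → outer ELSE → rest
game_id=504: venue='away' → outer ELSE → rest
game_id=505: venue='neutral' → outer ELSE → rest
game_id=506: venue='neutral' → outer ELSE → rest
game_id=507: venue='neutral' → outer ELSE → rest
game_id=508: venue='home' → inner[away_pts < 137] → 37
game_id=509: venue='away' → outer ELSE → rest
game_id=510: venue='home' → inner[away_pts < 73] → 36
game_id=511: venue='away' → outer ELSE → rest

rest, rest, rest, rest, rest, rest, rest, rest, 37, rest, 36, rest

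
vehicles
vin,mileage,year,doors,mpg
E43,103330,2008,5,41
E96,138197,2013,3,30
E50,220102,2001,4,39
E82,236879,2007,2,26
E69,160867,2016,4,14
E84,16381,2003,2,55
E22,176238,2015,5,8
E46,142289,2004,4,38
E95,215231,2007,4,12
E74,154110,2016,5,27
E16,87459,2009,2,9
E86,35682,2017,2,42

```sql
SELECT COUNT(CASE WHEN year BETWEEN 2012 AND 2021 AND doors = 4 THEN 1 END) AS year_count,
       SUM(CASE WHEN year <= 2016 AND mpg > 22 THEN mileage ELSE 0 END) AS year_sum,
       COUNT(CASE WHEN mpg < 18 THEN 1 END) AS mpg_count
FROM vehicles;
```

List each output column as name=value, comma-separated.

[year_count: year BETWEEN 2012 AND 2021 AND doors = 4]
vin=E43: ✗
vin=E96: ✗
vin=E50: ✗
vin=E82: ✗
vin=E69: ✓ → 1
vin=E84: ✗
vin=E22: ✗
vin=E46: ✗
vin=E95: ✗
vin=E74: ✗
vin=E16: ✗
vin=E86: ✗
year_count = COUNT(1) = 1
—
[year_sum: year <= 2016 AND mpg > 22]
vin=E43: ✓ → 103330
vin=E96: ✓ → 138197
vin=E50: ✓ → 220102
vin=E82: ✓ → 236879
vin=E69: ✗
vin=E84: ✓ → 16381
vin=E22: ✗
vin=E46: ✓ → 142289
vin=E95: ✗
vin=E74: ✓ → 154110
vin=E16: ✗
vin=E86: ✗
year_sum = 103330 + 138197 + 220102 + 236879 + 16381 + 142289 + 154110 = 1011288
—
[mpg_count: mpg < 18]
vin=E43: ✗
vin=E96: ✗
vin=E50: ✗
vin=E82: ✗
vin=E69: ✓ → 1
vin=E84: ✗
vin=E22: ✓ → 1
vin=E46: ✗
vin=E95: ✓ → 1
vin=E74: ✗
vin=E16: ✓ → 1
vin=E86: ✗
mpg_count = COUNT(1, 1, 1, 1) = 4

year_count=1, year_sum=1011288, mpg_count=4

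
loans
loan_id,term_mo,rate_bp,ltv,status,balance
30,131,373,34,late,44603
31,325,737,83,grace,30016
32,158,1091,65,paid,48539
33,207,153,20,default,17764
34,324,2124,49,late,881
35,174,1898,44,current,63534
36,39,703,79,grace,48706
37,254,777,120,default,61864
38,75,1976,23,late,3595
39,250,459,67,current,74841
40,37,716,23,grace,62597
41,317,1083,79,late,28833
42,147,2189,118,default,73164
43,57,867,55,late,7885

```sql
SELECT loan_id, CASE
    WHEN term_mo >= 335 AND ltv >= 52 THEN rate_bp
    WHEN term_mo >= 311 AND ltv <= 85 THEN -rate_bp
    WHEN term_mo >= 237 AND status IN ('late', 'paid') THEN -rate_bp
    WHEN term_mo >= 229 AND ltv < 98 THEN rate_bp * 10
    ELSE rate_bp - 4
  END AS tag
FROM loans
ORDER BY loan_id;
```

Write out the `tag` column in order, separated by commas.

369, -737, 1087, 149, -2124, 1894, 699, 773, 1972, 4590, 712, -1083, 2185, 863

loan_id=30: ELSE → 369
loan_id=31: term_mo >= 311 AND ltv <= 85 → -737
loan_id=32: ELSE → 1087
loan_id=33: ELSE → 149
loan_id=34: term_mo >= 311 AND ltv <= 85 → -2124
loan_id=35: ELSE → 1894
loan_id=36: ELSE → 699
loan_id=37: ELSE → 773
loan_id=38: ELSE → 1972
loan_id=39: term_mo >= 229 AND ltv < 98 → 4590
loan_id=40: ELSE → 712
loan_id=41: term_mo >= 311 AND ltv <= 85 → -1083
loan_id=42: ELSE → 2185
loan_id=43: ELSE → 863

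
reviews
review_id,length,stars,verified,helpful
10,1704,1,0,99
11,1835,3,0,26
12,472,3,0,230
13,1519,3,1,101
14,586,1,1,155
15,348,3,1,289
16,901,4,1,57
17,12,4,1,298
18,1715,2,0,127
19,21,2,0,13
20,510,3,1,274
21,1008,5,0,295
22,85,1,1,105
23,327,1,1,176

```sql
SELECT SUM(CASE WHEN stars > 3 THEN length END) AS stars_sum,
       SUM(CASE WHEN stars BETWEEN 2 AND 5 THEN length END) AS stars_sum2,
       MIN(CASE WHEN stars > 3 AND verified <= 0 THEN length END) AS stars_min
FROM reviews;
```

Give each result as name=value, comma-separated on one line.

stars_sum=1921, stars_sum2=8341, stars_min=1008

[stars_sum: stars > 3]
review_id=10: ✗
review_id=11: ✗
review_id=12: ✗
review_id=13: ✗
review_id=14: ✗
review_id=15: ✗
review_id=16: ✓ → 901
review_id=17: ✓ → 12
review_id=18: ✗
review_id=19: ✗
review_id=20: ✗
review_id=21: ✓ → 1008
review_id=22: ✗
review_id=23: ✗
stars_sum = 901 + 12 + 1008 = 1921
—
[stars_sum2: stars BETWEEN 2 AND 5]
review_id=10: ✗
review_id=11: ✓ → 1835
review_id=12: ✓ → 472
review_id=13: ✓ → 1519
review_id=14: ✗
review_id=15: ✓ → 348
review_id=16: ✓ → 901
review_id=17: ✓ → 12
review_id=18: ✓ → 1715
review_id=19: ✓ → 21
review_id=20: ✓ → 510
review_id=21: ✓ → 1008
review_id=22: ✗
review_id=23: ✗
stars_sum2 = 1835 + 472 + 1519 + 348 + 901 + 12 + 1715 + 21 + 510 + 1008 = 8341
—
[stars_min: stars > 3 AND verified <= 0]
review_id=10: ✗
review_id=11: ✗
review_id=12: ✗
review_id=13: ✗
review_id=14: ✗
review_id=15: ✗
review_id=16: ✗
review_id=17: ✗
review_id=18: ✗
review_id=19: ✗
review_id=20: ✗
review_id=21: ✓ → 1008
review_id=22: ✗
review_id=23: ✗
stars_min = MIN(1008) = 1008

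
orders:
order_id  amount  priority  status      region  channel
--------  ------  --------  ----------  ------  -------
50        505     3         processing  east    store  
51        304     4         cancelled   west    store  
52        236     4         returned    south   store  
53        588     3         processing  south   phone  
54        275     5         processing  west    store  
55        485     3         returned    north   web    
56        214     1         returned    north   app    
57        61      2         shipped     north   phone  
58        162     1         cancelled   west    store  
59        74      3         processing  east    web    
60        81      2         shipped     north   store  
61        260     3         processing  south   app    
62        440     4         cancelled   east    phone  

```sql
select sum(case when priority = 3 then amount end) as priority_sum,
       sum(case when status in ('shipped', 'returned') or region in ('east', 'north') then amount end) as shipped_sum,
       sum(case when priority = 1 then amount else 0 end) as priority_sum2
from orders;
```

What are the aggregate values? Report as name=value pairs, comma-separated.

priority_sum=1912, shipped_sum=2096, priority_sum2=376

[priority_sum: priority = 3]
order_id=50: ✓ → 505
order_id=51: ✗
order_id=52: ✗
order_id=53: ✓ → 588
order_id=54: ✗
order_id=55: ✓ → 485
order_id=56: ✗
order_id=57: ✗
order_id=58: ✗
order_id=59: ✓ → 74
order_id=60: ✗
order_id=61: ✓ → 260
order_id=62: ✗
priority_sum = 505 + 588 + 485 + 74 + 260 = 1912
—
[shipped_sum: status in ('shipped', 'returned') or region in ('east', 'north')]
order_id=50: ✓ → 505
order_id=51: ✗
order_id=52: ✓ → 236
order_id=53: ✗
order_id=54: ✗
order_id=55: ✓ → 485
order_id=56: ✓ → 214
order_id=57: ✓ → 61
order_id=58: ✗
order_id=59: ✓ → 74
order_id=60: ✓ → 81
order_id=61: ✗
order_id=62: ✓ → 440
shipped_sum = 505 + 236 + 485 + 214 + 61 + 74 + 81 + 440 = 2096
—
[priority_sum2: priority = 1]
order_id=50: ✗
order_id=51: ✗
order_id=52: ✗
order_id=53: ✗
order_id=54: ✗
order_id=55: ✗
order_id=56: ✓ → 214
order_id=57: ✗
order_id=58: ✓ → 162
order_id=59: ✗
order_id=60: ✗
order_id=61: ✗
order_id=62: ✗
priority_sum2 = 214 + 162 = 376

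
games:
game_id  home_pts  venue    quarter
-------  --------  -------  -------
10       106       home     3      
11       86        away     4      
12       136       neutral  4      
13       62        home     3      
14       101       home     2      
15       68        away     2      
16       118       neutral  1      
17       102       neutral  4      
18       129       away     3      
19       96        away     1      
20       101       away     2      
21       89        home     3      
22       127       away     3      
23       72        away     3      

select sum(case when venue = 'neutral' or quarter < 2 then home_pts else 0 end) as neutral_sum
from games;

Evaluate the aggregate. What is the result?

game_id=10: ✗
game_id=11: ✗
game_id=12: ✓ → 136
game_id=13: ✗
game_id=14: ✗
game_id=15: ✗
game_id=16: ✓ → 118
game_id=17: ✓ → 102
game_id=18: ✗
game_id=19: ✓ → 96
game_id=20: ✗
game_id=21: ✗
game_id=22: ✗
game_id=23: ✗
neutral_sum = 136 + 118 + 102 + 96 = 452

452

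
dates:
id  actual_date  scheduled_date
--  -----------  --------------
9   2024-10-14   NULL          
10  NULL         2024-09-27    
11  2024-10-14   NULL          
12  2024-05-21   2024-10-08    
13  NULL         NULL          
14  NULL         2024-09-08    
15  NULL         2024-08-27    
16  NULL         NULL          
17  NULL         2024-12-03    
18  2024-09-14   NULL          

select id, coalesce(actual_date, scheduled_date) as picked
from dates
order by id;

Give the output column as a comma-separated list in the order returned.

id=9: actual_date=2024-10-14 → 2024-10-14
id=10: actual_date=NULL, scheduled_date=2024-09-27 → 2024-09-27
id=11: actual_date=2024-10-14 → 2024-10-14
id=12: actual_date=2024-05-21 → 2024-05-21
id=13: actual_date=NULL, scheduled_date=NULL (all NULL) → NULL
id=14: actual_date=NULL, scheduled_date=2024-09-08 → 2024-09-08
id=15: actual_date=NULL, scheduled_date=2024-08-27 → 2024-08-27
id=16: actual_date=NULL, scheduled_date=NULL (all NULL) → NULL
id=17: actual_date=NULL, scheduled_date=2024-12-03 → 2024-12-03
id=18: actual_date=2024-09-14 → 2024-09-14

2024-10-14, 2024-09-27, 2024-10-14, 2024-05-21, NULL, 2024-09-08, 2024-08-27, NULL, 2024-12-03, 2024-09-14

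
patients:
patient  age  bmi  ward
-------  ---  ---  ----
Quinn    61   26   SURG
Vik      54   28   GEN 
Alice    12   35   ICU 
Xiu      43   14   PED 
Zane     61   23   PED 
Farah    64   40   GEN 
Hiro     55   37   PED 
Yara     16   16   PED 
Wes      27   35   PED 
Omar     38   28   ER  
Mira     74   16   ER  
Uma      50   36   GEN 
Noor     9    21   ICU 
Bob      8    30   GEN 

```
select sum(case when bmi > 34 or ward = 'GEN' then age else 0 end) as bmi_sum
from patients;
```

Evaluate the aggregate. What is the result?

270

patient=Quinn: ✗
patient=Vik: ✓ → 54
patient=Alice: ✓ → 12
patient=Xiu: ✗
patient=Zane: ✗
patient=Farah: ✓ → 64
patient=Hiro: ✓ → 55
patient=Yara: ✗
patient=Wes: ✓ → 27
patient=Omar: ✗
patient=Mira: ✗
patient=Uma: ✓ → 50
patient=Noor: ✗
patient=Bob: ✓ → 8
bmi_sum = 54 + 12 + 64 + 55 + 27 + 50 + 8 = 270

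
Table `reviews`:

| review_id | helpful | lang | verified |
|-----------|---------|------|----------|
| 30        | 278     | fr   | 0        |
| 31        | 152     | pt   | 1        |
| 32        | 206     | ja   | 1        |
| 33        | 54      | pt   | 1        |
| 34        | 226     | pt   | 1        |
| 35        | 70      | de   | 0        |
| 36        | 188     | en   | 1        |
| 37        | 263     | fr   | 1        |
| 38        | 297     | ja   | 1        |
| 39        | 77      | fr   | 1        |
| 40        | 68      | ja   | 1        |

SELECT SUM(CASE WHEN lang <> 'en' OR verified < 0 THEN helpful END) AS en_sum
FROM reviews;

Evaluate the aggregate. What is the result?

1691

review_id=30: ✓ → 278
review_id=31: ✓ → 152
review_id=32: ✓ → 206
review_id=33: ✓ → 54
review_id=34: ✓ → 226
review_id=35: ✓ → 70
review_id=36: ✗
review_id=37: ✓ → 263
review_id=38: ✓ → 297
review_id=39: ✓ → 77
review_id=40: ✓ → 68
en_sum = 278 + 152 + 206 + 54 + 226 + 70 + 263 + 297 + 77 + 68 = 1691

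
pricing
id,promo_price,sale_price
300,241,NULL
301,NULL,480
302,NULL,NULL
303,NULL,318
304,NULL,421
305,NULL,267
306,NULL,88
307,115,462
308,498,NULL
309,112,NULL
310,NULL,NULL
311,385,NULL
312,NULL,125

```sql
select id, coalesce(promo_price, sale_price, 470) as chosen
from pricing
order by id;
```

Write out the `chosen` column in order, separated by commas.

241, 480, 470, 318, 421, 267, 88, 115, 498, 112, 470, 385, 125

id=300: promo_price=241 → 241
id=301: promo_price=NULL, sale_price=480 → 480
id=302: promo_price=NULL, sale_price=NULL, → literal 470 → 470
id=303: promo_price=NULL, sale_price=318 → 318
id=304: promo_price=NULL, sale_price=421 → 421
id=305: promo_price=NULL, sale_price=267 → 267
id=306: promo_price=NULL, sale_price=88 → 88
id=307: promo_price=115 → 115
id=308: promo_price=498 → 498
id=309: promo_price=112 → 112
id=310: promo_price=NULL, sale_price=NULL, → literal 470 → 470
id=311: promo_price=385 → 385
id=312: promo_price=NULL, sale_price=125 → 125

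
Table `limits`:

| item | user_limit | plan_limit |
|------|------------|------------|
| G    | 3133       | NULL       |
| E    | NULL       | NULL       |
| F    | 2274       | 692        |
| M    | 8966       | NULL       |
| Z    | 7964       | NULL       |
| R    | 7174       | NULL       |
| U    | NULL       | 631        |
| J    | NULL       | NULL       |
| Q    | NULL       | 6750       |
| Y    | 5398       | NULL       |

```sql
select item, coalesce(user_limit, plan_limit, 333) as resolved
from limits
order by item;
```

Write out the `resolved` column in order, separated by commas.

item=E: user_limit=NULL, plan_limit=NULL, → literal 333 → 333
item=F: user_limit=2274 → 2274
item=G: user_limit=3133 → 3133
item=J: user_limit=NULL, plan_limit=NULL, → literal 333 → 333
item=M: user_limit=8966 → 8966
item=Q: user_limit=NULL, plan_limit=6750 → 6750
item=R: user_limit=7174 → 7174
item=U: user_limit=NULL, plan_limit=631 → 631
item=Y: user_limit=5398 → 5398
item=Z: user_limit=7964 → 7964

333, 2274, 3133, 333, 8966, 6750, 7174, 631, 5398, 7964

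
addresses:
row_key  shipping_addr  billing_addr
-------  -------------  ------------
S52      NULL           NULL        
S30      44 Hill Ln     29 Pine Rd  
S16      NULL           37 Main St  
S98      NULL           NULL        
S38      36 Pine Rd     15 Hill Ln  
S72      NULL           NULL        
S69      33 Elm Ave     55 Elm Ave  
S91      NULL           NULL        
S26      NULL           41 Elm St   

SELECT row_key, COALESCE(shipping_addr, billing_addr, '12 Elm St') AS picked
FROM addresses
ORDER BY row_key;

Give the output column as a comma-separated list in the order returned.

37 Main St, 41 Elm St, 44 Hill Ln, 36 Pine Rd, 12 Elm St, 33 Elm Ave, 12 Elm St, 12 Elm St, 12 Elm St

row_key=S16: shipping_addr=NULL, billing_addr=37 Main St → 37 Main St
row_key=S26: shipping_addr=NULL, billing_addr=41 Elm St → 41 Elm St
row_key=S30: shipping_addr=44 Hill Ln → 44 Hill Ln
row_key=S38: shipping_addr=36 Pine Rd → 36 Pine Rd
row_key=S52: shipping_addr=NULL, billing_addr=NULL, → literal 12 Elm St → 12 Elm St
row_key=S69: shipping_addr=33 Elm Ave → 33 Elm Ave
row_key=S72: shipping_addr=NULL, billing_addr=NULL, → literal 12 Elm St → 12 Elm St
row_key=S91: shipping_addr=NULL, billing_addr=NULL, → literal 12 Elm St → 12 Elm St
row_key=S98: shipping_addr=NULL, billing_addr=NULL, → literal 12 Elm St → 12 Elm St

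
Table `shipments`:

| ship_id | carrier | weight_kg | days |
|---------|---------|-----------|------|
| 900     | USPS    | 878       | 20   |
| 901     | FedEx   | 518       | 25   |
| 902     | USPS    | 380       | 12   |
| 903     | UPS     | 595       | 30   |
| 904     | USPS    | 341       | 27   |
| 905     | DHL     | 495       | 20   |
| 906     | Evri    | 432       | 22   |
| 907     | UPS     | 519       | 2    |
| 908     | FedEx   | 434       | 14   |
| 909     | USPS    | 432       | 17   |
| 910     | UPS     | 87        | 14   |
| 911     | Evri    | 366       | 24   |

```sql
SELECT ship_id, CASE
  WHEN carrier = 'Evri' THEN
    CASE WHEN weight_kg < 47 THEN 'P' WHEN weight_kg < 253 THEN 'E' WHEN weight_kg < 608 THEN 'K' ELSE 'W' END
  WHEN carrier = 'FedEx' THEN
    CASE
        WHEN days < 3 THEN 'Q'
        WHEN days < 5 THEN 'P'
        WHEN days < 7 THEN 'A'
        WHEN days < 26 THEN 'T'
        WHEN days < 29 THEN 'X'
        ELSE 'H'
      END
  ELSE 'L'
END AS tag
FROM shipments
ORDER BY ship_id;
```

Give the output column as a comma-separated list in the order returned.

ship_id=900: carrier='USPS' → outer ELSE → L
ship_id=901: carrier='FedEx' → inner[days < 26] → T
ship_id=902: carrier='USPS' → outer ELSE → L
ship_id=903: carrier='UPS' → outer ELSE → L
ship_id=904: carrier='USPS' → outer ELSE → L
ship_id=905: carrier='DHL' → outer ELSE → L
ship_id=906: carrier='Evri' → inner[weight_kg < 608] → K
ship_id=907: carrier='UPS' → outer ELSE → L
ship_id=908: carrier='FedEx' → inner[days < 26] → T
ship_id=909: carrier='USPS' → outer ELSE → L
ship_id=910: carrier='UPS' → outer ELSE → L
ship_id=911: carrier='Evri' → inner[weight_kg < 608] → K

L, T, L, L, L, L, K, L, T, L, L, K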